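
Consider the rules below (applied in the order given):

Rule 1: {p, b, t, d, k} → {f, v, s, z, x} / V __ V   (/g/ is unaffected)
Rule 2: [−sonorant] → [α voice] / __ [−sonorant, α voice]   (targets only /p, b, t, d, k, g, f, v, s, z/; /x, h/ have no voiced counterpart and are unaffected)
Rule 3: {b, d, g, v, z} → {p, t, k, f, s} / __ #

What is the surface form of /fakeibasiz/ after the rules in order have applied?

faxeivasis

Rule 1 (intervocalic spirantization): /k/ is a stop between vowels /a/ and /e/, so it spirantizes to the fricative [x]. /b/ is a stop between vowels /i/ and /a/, so it spirantizes to the fricative [v]. /fakeibasiz/ → faxeivasiz.
Rule 2 (regressive voicing assimilation): no segment meets the environment; /faxeivasiz/ is unchanged.
Rule 3 (final devoicing): /z/ is a voiced obstruent in word-final position, so it devoices to [s]. /faxeivasiz/ → faxeivasis.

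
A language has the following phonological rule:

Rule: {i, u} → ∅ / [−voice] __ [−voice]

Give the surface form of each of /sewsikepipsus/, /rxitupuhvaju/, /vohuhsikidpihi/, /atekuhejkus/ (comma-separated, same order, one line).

/sewsikepipsus/: /i/ is a high vowel flanked by voiceless consonants /s/ and /k/, so it deletes. /i/ is a high vowel flanked by voiceless consonants /p/ and /p/, so it deletes. /u/ is a high vowel flanked by voiceless consonants /s/ and /s/, so it deletes. → [sewskeppss].
/rxitupuhvaju/: /i/ is a high vowel flanked by voiceless consonants /x/ and /t/, so it deletes. /u/ is a high vowel flanked by voiceless consonants /t/ and /p/, so it deletes. /u/ is a high vowel flanked by voiceless consonants /p/ and /h/, so it deletes. → [rxtphvaju].
/vohuhsikidpihi/: /u/ is a high vowel flanked by voiceless consonants /h/ and /h/, so it deletes. /i/ is a high vowel flanked by voiceless consonants /s/ and /k/, so it deletes. /i/ is a high vowel flanked by voiceless consonants /p/ and /h/, so it deletes. → [vohhskidphi].
/atekuhejkus/: /u/ is a high vowel flanked by voiceless consonants /k/ and /h/, so it deletes. /u/ is a high vowel flanked by voiceless consonants /k/ and /s/, so it deletes. → [atekhejks].

sewskeppss, rxtphvaju, vohhskidphi, atekhejks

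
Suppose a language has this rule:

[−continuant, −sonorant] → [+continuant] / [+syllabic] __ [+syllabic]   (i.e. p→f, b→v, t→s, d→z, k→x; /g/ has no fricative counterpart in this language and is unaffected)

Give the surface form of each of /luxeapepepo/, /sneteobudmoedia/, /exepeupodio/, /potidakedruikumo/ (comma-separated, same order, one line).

/luxeapepepo/: /p/ is a stop between vowels /a/ and /e/, so it spirantizes to the fricative [f]. /p/ is a stop between vowels /e/ and /e/, so it spirantizes to the fricative [f]. /p/ is a stop between vowels /e/ and /o/, so it spirantizes to the fricative [f]. → [luxeafefefo].
/sneteobudmoedia/: /t/ is a stop between vowels /e/ and /e/, so it spirantizes to the fricative [s]. /b/ is a stop between vowels /o/ and /u/, so it spirantizes to the fricative [v]. /d/ is a stop between vowels /e/ and /i/, so it spirantizes to the fricative [z]. → [sneseovudmoezia].
/exepeupodio/: /p/ is a stop between vowels /e/ and /e/, so it spirantizes to the fricative [f]. /p/ is a stop between vowels /u/ and /o/, so it spirantizes to the fricative [f]. /d/ is a stop between vowels /o/ and /i/, so it spirantizes to the fricative [z]. → [exefeufozio].
/potidakedruikumo/: /t/ is a stop between vowels /o/ and /i/, so it spirantizes to the fricative [s]. /d/ is a stop between vowels /i/ and /a/, so it spirantizes to the fricative [z]. /k/ is a stop between vowels /a/ and /e/, so it spirantizes to the fricative [x]. /k/ is a stop between vowels /i/ and /u/, so it spirantizes to the fricative [x]. → [posizaxedruixumo].

luxeafefefo, sneseovudmoezia, exefeufozio, posizaxedruixumo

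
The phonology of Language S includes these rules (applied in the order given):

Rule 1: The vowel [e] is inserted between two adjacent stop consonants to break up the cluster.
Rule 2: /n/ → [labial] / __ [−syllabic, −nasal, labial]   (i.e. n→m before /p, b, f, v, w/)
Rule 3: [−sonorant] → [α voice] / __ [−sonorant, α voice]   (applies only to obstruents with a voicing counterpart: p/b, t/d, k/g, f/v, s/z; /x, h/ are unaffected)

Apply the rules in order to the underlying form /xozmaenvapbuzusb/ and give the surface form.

Rule 1 (stop-cluster e-epenthesis): /p/ and /b/ form a stop–stop cluster, so [e] is inserted between them. /xozmaenvapbuzusb/ → xozmaenvapebuzusb.
Rule 2 (nasal place assimilation): /n/ precedes the labial consonant /v/, so it assimilates in place to [m]. /xozmaenvapebuzusb/ → xozmaemvapebuzusb.
Rule 3 (regressive voicing assimilation): /s/ precedes the voiced obstruent /b/, so it voices to [z] by assimilation. /xozmaemvapebuzusb/ → xozmaemvapebuzuzb.

xozmaemvapebuzuzb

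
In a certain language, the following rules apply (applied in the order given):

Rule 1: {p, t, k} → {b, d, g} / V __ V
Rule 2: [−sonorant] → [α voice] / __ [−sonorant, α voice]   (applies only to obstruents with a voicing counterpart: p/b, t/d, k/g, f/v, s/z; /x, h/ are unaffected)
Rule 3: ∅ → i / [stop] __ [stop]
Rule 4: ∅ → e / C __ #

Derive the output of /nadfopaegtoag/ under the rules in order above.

natfobaekitoage

Rule 1 (intervocalic voicing): /p/ is a voiceless stop between vowels /o/ and /a/, so it voices to [b]. /nadfopaegtoag/ → nadfobaegtoag.
Rule 2 (regressive voicing assimilation): /d/ precedes the voiceless obstruent /f/, so it devoices to [t] by assimilation. /g/ precedes the voiceless obstruent /t/, so it devoices to [k] by assimilation. /nadfobaegtoag/ → natfobaektoag.
Rule 3 (stop-cluster i-epenthesis): /k/ and /t/ form a stop–stop cluster, so [i] is inserted between them. /natfobaektoag/ → natfobaekitoag.
Rule 4 (final e-epenthesis): the form ends in the consonant /g/, so [e] is inserted word-finally. /natfobaekitoag/ → natfobaekitoage.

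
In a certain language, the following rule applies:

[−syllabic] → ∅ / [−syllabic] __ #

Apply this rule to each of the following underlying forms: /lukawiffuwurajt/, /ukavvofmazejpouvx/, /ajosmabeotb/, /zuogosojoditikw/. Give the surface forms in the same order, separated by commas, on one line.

/lukawiffuwurajt/: /t/ is the second consonant of a word-final cluster /jt/, so it deletes. → [lukawiffuwuraj].
/ukavvofmazejpouvx/: /x/ is the second consonant of a word-final cluster /vx/, so it deletes. → [ukavvofmazejpouv].
/ajosmabeotb/: /b/ is the second consonant of a word-final cluster /tb/, so it deletes. → [ajosmabeot].
/zuogosojoditikw/: /w/ is the second consonant of a word-final cluster /kw/, so it deletes. → [zuogosojoditik].

lukawiffuwuraj, ukavvofmazejpouv, ajosmabeot, zuogosojoditik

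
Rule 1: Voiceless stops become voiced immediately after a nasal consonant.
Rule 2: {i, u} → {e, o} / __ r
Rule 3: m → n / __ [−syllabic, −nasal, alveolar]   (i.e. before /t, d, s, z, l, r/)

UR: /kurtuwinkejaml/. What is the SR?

kortuwingejanl

Rule 1 (post-nasal voicing): /k/ is a voiceless stop immediately after the nasal /n/, so it voices to [g]. /kurtuwinkejaml/ → kurtuwingejaml.
Rule 2 (pre-rhotic lowering): /u/ is a high vowel immediately before /r/, so it lowers to [o]. /kurtuwingejaml/ → kortuwingejaml.
Rule 3 (nasal place assimilation): /m/ precedes the alveolar consonant /l/, so it assimilates in place to [n]. /kortuwingejaml/ → kortuwingejanl.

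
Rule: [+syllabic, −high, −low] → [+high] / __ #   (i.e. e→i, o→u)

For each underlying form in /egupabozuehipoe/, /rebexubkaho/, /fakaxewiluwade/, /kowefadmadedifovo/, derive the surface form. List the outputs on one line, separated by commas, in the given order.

/egupabozuehipoe/: /e/ is a mid vowel in word-final position, so it raises to [i]. → [egupabozuehipoi].
/rebexubkaho/: /o/ is a mid vowel in word-final position, so it raises to [u]. → [rebexubkahu].
/fakaxewiluwade/: /e/ is a mid vowel in word-final position, so it raises to [i]. → [fakaxewiluwadi].
/kowefadmadedifovo/: /o/ is a mid vowel in word-final position, so it raises to [u]. → [kowefadmadedifovu].

egupabozuehipoi, rebexubkahu, fakaxewiluwadi, kowefadmadedifovu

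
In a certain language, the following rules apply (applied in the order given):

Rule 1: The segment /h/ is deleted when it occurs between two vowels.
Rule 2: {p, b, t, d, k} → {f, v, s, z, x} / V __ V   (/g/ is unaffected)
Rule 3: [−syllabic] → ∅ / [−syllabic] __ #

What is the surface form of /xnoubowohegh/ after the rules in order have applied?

xnouvowoeg

Rule 1 (intervocalic h-deletion): /h/ occurs between vowels /o/ and /e/, so it deletes. /xnoubowohegh/ → xnoubowoegh.
Rule 2 (intervocalic spirantization): /b/ is a stop between vowels /u/ and /o/, so it spirantizes to the fricative [v]. /xnoubowoegh/ → xnouvowoegh.
Rule 3 (final cluster simplification): /h/ is the second consonant of a word-final cluster /gh/, so it deletes. /xnouvowoegh/ → xnouvowoeg.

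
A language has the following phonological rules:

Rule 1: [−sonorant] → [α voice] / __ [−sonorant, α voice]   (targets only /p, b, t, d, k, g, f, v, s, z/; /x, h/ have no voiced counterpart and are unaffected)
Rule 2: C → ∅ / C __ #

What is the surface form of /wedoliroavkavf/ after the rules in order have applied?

Rule 1 (regressive voicing assimilation): /v/ precedes the voiceless obstruent /k/, so it devoices to [f] by assimilation. /v/ precedes the voiceless obstruent /f/, so it devoices to [f] by assimilation. /wedoliroavkavf/ → wedoliroafkaff.
Rule 2 (final cluster simplification): /f/ is the second consonant of a word-final cluster /ff/, so it deletes. /wedoliroafkaff/ → wedoliroafkaf.

wedoliroafkaf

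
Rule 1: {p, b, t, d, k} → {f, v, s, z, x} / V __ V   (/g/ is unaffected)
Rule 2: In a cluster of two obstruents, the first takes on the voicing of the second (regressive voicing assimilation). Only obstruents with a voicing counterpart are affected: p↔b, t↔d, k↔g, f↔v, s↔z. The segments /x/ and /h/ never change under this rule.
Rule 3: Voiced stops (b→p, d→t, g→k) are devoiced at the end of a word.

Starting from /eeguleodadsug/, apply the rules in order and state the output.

Rule 1 (intervocalic spirantization): /d/ is a stop between vowels /o/ and /a/, so it spirantizes to the fricative [z]. /eeguleodadsug/ → eeguleozadsug.
Rule 2 (regressive voicing assimilation): /d/ precedes the voiceless obstruent /s/, so it devoices to [t] by assimilation. /eeguleozadsug/ → eeguleozatsug.
Rule 3 (final devoicing): /g/ is a voiced stop in word-final position, so it devoices to [k]. /eeguleozatsug/ → eeguleozatsuk.

eeguleozatsuk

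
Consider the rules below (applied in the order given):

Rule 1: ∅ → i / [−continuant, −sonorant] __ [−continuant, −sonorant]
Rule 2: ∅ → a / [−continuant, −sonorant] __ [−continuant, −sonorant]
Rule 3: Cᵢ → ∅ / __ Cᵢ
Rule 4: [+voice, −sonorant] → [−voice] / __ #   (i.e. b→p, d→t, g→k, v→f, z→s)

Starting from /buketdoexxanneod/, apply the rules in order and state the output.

Rule 1 (stop-cluster i-epenthesis): /t/ and /d/ form a stop–stop cluster, so [i] is inserted between them. /buketdoexxanneod/ → buketidoexxanneod.
Rule 2 (stop-cluster a-epenthesis): no segment meets the environment; /buketidoexxanneod/ is unchanged.
Rule 3 (degemination): /xx/ is a geminate; the first /x/ deletes. /nn/ is a geminate; the first /n/ deletes. /buketidoexxanneod/ → buketidoexaneod.
Rule 4 (final devoicing): /d/ is a voiced obstruent in word-final position, so it devoices to [t]. /buketidoexaneod/ → buketidoexaneot.

buketidoexaneot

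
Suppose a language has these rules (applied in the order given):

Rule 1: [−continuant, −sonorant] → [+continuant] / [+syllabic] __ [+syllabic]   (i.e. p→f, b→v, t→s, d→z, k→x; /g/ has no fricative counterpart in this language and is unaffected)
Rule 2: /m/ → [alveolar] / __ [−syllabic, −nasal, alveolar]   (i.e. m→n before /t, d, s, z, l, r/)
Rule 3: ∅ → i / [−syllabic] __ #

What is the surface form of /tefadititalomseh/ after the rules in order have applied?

Rule 1 (intervocalic spirantization): /d/ is a stop between vowels /a/ and /i/, so it spirantizes to the fricative [z]. /t/ is a stop between vowels /i/ and /i/, so it spirantizes to the fricative [s]. /t/ is a stop between vowels /i/ and /a/, so it spirantizes to the fricative [s]. /tefadititalomseh/ → tefazisisalomseh.
Rule 2 (nasal place assimilation): /m/ precedes the alveolar consonant /s/, so it assimilates in place to [n]. /tefazisisalomseh/ → tefazisisalonseh.
Rule 3 (final i-epenthesis): the form ends in the consonant /h/, so [i] is inserted word-finally. /tefazisisalonseh/ → tefazisisalonsehi.

tefazisisalonsehi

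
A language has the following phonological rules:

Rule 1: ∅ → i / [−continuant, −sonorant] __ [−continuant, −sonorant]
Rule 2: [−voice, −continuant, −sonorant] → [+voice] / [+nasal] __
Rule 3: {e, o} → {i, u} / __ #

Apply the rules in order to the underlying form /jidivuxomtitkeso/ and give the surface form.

Rule 1 (stop-cluster i-epenthesis): /t/ and /k/ form a stop–stop cluster, so [i] is inserted between them. /jidivuxomtitkeso/ → jidivuxomtitikeso.
Rule 2 (post-nasal voicing): /t/ is a voiceless stop immediately after the nasal /m/, so it voices to [d]. /jidivuxomtitikeso/ → jidivuxomditikeso.
Rule 3 (final vowel raising): /o/ is a mid vowel in word-final position, so it raises to [u]. /jidivuxomditikeso/ → jidivuxomditikesu.

jidivuxomditikesu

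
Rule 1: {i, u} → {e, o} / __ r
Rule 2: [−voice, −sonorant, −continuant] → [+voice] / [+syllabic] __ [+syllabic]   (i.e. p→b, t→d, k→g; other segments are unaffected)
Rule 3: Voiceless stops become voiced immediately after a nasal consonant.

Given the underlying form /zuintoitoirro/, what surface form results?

zuindoidoerro

Rule 1 (pre-rhotic lowering): /i/ is a high vowel immediately before /r/, so it lowers to [e]. /zuintoitoirro/ → zuintoitoerro.
Rule 2 (intervocalic voicing): /t/ is a voiceless stop between vowels /i/ and /o/, so it voices to [d]. /zuintoitoerro/ → zuintoidoerro.
Rule 3 (post-nasal voicing): /t/ is a voiceless stop immediately after the nasal /n/, so it voices to [d]. /zuintoidoerro/ → zuindoidoerro.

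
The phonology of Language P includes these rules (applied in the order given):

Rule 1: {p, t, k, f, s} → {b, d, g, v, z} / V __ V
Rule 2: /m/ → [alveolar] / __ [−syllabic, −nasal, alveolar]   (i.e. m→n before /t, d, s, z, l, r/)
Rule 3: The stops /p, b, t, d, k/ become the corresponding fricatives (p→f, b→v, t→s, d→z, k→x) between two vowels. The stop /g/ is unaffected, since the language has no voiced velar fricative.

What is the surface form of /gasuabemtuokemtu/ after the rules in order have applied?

Rule 1 (intervocalic voicing): /s/ is a voiceless obstruent between vowels /a/ and /u/, so it voices to [z]. /k/ is a voiceless obstruent between vowels /o/ and /e/, so it voices to [g]. /gasuabemtuokemtu/ → gazuabemtuogemtu.
Rule 2 (nasal place assimilation): /m/ precedes the alveolar consonant /t/, so it assimilates in place to [n]. /m/ precedes the alveolar consonant /t/, so it assimilates in place to [n]. /gazuabemtuogemtu/ → gazuabentuogentu.
Rule 3 (intervocalic spirantization): /b/ is a stop between vowels /a/ and /e/, so it spirantizes to the fricative [v]. /gazuabentuogentu/ → gazuaventuogentu.

gazuaventuogentu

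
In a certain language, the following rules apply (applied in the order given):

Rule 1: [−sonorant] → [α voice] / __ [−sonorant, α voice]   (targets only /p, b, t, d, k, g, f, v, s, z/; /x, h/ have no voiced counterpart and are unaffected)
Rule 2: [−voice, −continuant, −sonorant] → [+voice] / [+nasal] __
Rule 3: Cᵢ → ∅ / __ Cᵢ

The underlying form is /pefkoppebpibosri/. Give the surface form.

Rule 1 (regressive voicing assimilation): /b/ precedes the voiceless obstruent /p/, so it devoices to [p] by assimilation. /pefkoppebpibosri/ → pefkoppeppibosri.
Rule 2 (post-nasal voicing): no segment meets the environment; /pefkoppeppibosri/ is unchanged.
Rule 3 (degemination): /pp/ is a geminate; the first /p/ deletes. /pp/ is a geminate; the first /p/ deletes. /pefkoppeppibosri/ → pefkopepibosri.

pefkopepibosri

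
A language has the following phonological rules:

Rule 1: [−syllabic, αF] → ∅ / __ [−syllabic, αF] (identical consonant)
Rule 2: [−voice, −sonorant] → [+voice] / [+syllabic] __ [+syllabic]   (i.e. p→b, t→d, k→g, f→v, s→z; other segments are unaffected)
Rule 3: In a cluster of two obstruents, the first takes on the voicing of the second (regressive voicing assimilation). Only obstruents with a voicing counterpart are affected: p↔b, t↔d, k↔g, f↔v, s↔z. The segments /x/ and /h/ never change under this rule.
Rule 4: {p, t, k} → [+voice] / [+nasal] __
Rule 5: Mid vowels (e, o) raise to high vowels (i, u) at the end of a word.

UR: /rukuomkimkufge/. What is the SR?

ruguomgimguvgi

Rule 1 (degemination): no segment meets the environment; /rukuomkimkufge/ is unchanged.
Rule 2 (intervocalic voicing): /k/ is a voiceless obstruent between vowels /u/ and /u/, so it voices to [g]. /rukuomkimkufge/ → ruguomkimkufge.
Rule 3 (regressive voicing assimilation): /f/ precedes the voiced obstruent /g/, so it voices to [v] by assimilation. /ruguomkimkufge/ → ruguomkimkuvge.
Rule 4 (post-nasal voicing): /k/ is a voiceless stop immediately after the nasal /m/, so it voices to [g]. /k/ is a voiceless stop immediately after the nasal /m/, so it voices to [g]. /ruguomkimkuvge/ → ruguomgimguvge.
Rule 5 (final vowel raising): /e/ is a mid vowel in word-final position, so it raises to [i]. /ruguomgimguvge/ → ruguomgimguvgi.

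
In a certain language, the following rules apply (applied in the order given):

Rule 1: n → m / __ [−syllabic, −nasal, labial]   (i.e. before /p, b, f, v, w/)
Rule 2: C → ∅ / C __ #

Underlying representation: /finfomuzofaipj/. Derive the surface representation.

Rule 1 (nasal place assimilation): /n/ precedes the labial consonant /f/, so it assimilates in place to [m]. /finfomuzofaipj/ → fimfomuzofaipj.
Rule 2 (final cluster simplification): /j/ is the second consonant of a word-final cluster /pj/, so it deletes. /fimfomuzofaipj/ → fimfomuzofaip.

fimfomuzofaip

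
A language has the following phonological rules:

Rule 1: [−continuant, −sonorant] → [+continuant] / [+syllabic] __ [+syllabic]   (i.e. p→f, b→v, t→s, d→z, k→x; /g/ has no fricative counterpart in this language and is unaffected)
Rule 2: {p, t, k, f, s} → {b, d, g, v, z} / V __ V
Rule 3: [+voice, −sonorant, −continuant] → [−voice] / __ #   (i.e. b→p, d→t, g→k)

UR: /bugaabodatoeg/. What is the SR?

bugaavozazoek

Rule 1 (intervocalic spirantization): /b/ is a stop between vowels /a/ and /o/, so it spirantizes to the fricative [v]. /d/ is a stop between vowels /o/ and /a/, so it spirantizes to the fricative [z]. /t/ is a stop between vowels /a/ and /o/, so it spirantizes to the fricative [s]. /bugaabodatoeg/ → bugaavozasoeg.
Rule 2 (intervocalic voicing): /s/ is a voiceless obstruent between vowels /a/ and /o/, so it voices to [z]. /bugaavozasoeg/ → bugaavozazoeg.
Rule 3 (final devoicing): /g/ is a voiced stop in word-final position, so it devoices to [k]. /bugaavozazoeg/ → bugaavozazoek.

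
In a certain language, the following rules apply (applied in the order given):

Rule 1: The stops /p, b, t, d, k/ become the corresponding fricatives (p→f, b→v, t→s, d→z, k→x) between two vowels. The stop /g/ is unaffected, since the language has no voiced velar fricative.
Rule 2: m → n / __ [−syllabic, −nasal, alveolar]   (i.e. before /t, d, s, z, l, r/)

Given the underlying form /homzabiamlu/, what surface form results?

Rule 1 (intervocalic spirantization): /b/ is a stop between vowels /a/ and /i/, so it spirantizes to the fricative [v]. /homzabiamlu/ → homzaviamlu.
Rule 2 (nasal place assimilation): /m/ precedes the alveolar consonant /z/, so it assimilates in place to [n]. /m/ precedes the alveolar consonant /l/, so it assimilates in place to [n]. /homzaviamlu/ → honzavianlu.

honzavianlu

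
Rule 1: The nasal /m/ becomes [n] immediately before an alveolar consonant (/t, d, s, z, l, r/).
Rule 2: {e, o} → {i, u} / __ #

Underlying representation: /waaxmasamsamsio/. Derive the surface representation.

Rule 1 (nasal place assimilation): /m/ precedes the alveolar consonant /s/, so it assimilates in place to [n]. /m/ precedes the alveolar consonant /s/, so it assimilates in place to [n]. /waaxmasamsamsio/ → waaxmasansansio.
Rule 2 (final vowel raising): /o/ is a mid vowel in word-final position, so it raises to [u]. /waaxmasansansio/ → waaxmasansansiu.

waaxmasansansiu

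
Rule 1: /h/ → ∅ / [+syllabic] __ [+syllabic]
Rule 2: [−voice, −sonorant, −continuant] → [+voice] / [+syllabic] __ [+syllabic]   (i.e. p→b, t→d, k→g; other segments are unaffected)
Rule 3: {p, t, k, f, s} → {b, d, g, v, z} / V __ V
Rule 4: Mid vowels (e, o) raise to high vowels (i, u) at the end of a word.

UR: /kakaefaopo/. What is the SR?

kagaevaobu

Rule 1 (intervocalic h-deletion): no segment meets the environment; /kakaefaopo/ is unchanged.
Rule 2 (intervocalic voicing): /k/ is a voiceless stop between vowels /a/ and /a/, so it voices to [g]. /p/ is a voiceless stop between vowels /o/ and /o/, so it voices to [b]. /kakaefaopo/ → kagaefaobo.
Rule 3 (intervocalic voicing): /f/ is a voiceless obstruent between vowels /e/ and /a/, so it voices to [v]. /kagaefaobo/ → kagaevaobo.
Rule 4 (final vowel raising): /o/ is a mid vowel in word-final position, so it raises to [u]. /kagaevaobo/ → kagaevaobu.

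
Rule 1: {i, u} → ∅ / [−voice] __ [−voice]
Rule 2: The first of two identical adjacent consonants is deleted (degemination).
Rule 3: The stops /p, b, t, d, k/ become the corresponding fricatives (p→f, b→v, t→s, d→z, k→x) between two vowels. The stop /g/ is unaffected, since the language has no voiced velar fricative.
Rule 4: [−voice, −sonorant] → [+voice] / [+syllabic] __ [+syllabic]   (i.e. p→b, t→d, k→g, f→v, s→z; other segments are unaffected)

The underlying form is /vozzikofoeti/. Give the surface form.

Rule 1 (high vowel syncope): no segment meets the environment; /vozzikofoeti/ is unchanged.
Rule 2 (degemination): /zz/ is a geminate; the first /z/ deletes. /vozzikofoeti/ → vozikofoeti.
Rule 3 (intervocalic spirantization): /k/ is a stop between vowels /i/ and /o/, so it spirantizes to the fricative [x]. /t/ is a stop between vowels /e/ and /i/, so it spirantizes to the fricative [s]. /vozikofoeti/ → vozixofoesi.
Rule 4 (intervocalic voicing): /f/ is a voiceless obstruent between vowels /o/ and /o/, so it voices to [v]. /s/ is a voiceless obstruent between vowels /e/ and /i/, so it voices to [z]. /vozixofoesi/ → vozixovoezi.

vozixovoezi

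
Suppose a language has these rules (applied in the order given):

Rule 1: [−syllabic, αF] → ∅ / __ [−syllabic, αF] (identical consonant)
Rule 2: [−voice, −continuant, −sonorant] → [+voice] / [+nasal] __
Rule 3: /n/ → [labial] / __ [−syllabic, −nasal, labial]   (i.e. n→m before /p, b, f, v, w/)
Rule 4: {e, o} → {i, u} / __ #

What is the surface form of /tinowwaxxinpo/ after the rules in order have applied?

Rule 1 (degemination): /ww/ is a geminate; the first /w/ deletes. /xx/ is a geminate; the first /x/ deletes. /tinowwaxxinpo/ → tinowaxinpo.
Rule 2 (post-nasal voicing): /p/ is a voiceless stop immediately after the nasal /n/, so it voices to [b]. /tinowaxinpo/ → tinowaxinbo.
Rule 3 (nasal place assimilation): /n/ precedes the labial consonant /b/, so it assimilates in place to [m]. /tinowaxinbo/ → tinowaximbo.
Rule 4 (final vowel raising): /o/ is a mid vowel in word-final position, so it raises to [u]. /tinowaximbo/ → tinowaximbu.

tinowaximbu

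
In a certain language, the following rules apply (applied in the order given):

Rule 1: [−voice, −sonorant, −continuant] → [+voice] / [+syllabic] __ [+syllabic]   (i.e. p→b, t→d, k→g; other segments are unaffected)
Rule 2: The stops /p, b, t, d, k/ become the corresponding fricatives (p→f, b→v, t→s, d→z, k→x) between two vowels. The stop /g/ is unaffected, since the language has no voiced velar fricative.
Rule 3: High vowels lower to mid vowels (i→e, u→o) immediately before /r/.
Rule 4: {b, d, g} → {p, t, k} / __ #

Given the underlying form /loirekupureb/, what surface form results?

Rule 1 (intervocalic voicing): /k/ is a voiceless stop between vowels /e/ and /u/, so it voices to [g]. /p/ is a voiceless stop between vowels /u/ and /u/, so it voices to [b]. /loirekupureb/ → loiregubureb.
Rule 2 (intervocalic spirantization): /b/ is a stop between vowels /u/ and /u/, so it spirantizes to the fricative [v]. /loiregubureb/ → loireguvureb.
Rule 3 (pre-rhotic lowering): /i/ is a high vowel immediately before /r/, so it lowers to [e]. /u/ is a high vowel immediately before /r/, so it lowers to [o]. /loireguvureb/ → loereguvoreb.
Rule 4 (final devoicing): /b/ is a voiced stop in word-final position, so it devoices to [p]. /loereguvoreb/ → loereguvorep.

loereguvorep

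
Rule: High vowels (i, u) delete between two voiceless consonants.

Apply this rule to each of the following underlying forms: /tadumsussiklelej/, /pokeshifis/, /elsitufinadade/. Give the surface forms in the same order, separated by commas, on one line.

tadumsssklelej, pokeshfs, elstfinadade

/tadumsussiklelej/: /u/ is a high vowel flanked by voiceless consonants /s/ and /s/, so it deletes. /i/ is a high vowel flanked by voiceless consonants /s/ and /k/, so it deletes. → [tadumsssklelej].
/pokeshifis/: /i/ is a high vowel flanked by voiceless consonants /h/ and /f/, so it deletes. /i/ is a high vowel flanked by voiceless consonants /f/ and /s/, so it deletes. → [pokeshfs].
/elsitufinadade/: /i/ is a high vowel flanked by voiceless consonants /s/ and /t/, so it deletes. /u/ is a high vowel flanked by voiceless consonants /t/ and /f/, so it deletes. → [elstfinadade].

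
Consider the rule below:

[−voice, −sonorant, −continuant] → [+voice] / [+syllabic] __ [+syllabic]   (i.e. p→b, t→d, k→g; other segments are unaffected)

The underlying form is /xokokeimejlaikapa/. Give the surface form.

xogogeimejlaigaba

/k/ is a voiceless stop between vowels /o/ and /o/, so it voices to [g].
/k/ is a voiceless stop between vowels /o/ and /e/, so it voices to [g].
/k/ is a voiceless stop between vowels /i/ and /a/, so it voices to [g].
/p/ is a voiceless stop between vowels /a/ and /a/, so it voices to [b].
Surface form: [xogogeimejlaigaba].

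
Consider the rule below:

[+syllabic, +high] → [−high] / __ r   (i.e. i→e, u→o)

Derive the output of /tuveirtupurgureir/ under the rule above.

tuveertuporgoreer

Scanning /tuveirtupurgureir/: /u/ at position 2 is not in the conditioning environment; /i/ is a high vowel immediately before /r/, so it lowers to [e]; /u/ at position 8 is not in the conditioning environment; /u/ is a high vowel immediately before /r/, so it lowers to [o]; /u/ is a high vowel immediately before /r/, so it lowers to [o]; /i/ is a high vowel immediately before /r/, so it lowers to [e].
Result: [tuveertuporgoreer].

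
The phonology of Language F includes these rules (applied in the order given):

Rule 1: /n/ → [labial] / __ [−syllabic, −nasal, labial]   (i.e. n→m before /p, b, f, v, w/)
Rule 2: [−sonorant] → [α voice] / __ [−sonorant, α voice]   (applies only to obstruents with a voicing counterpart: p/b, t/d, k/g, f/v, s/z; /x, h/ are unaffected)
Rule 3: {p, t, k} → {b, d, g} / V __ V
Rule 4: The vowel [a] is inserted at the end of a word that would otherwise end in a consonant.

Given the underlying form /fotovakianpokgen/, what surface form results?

fodovagiampoggena

Rule 1 (nasal place assimilation): /n/ precedes the labial consonant /p/, so it assimilates in place to [m]. /fotovakianpokgen/ → fotovakiampokgen.
Rule 2 (regressive voicing assimilation): /k/ precedes the voiced obstruent /g/, so it voices to [g] by assimilation. /fotovakiampokgen/ → fotovakiampoggen.
Rule 3 (intervocalic voicing): /t/ is a voiceless stop between vowels /o/ and /o/, so it voices to [d]. /k/ is a voiceless stop between vowels /a/ and /i/, so it voices to [g]. /fotovakiampoggen/ → fodovagiampoggen.
Rule 4 (final a-epenthesis): the form ends in the consonant /n/, so [a] is inserted word-finally. /fodovagiampoggen/ → fodovagiampoggena.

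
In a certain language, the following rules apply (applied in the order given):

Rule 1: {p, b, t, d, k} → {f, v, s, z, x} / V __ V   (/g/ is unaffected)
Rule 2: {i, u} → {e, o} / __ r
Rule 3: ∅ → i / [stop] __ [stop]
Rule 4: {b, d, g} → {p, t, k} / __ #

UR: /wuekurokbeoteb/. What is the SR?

Rule 1 (intervocalic spirantization): /k/ is a stop between vowels /e/ and /u/, so it spirantizes to the fricative [x]. /t/ is a stop between vowels /o/ and /e/, so it spirantizes to the fricative [s]. /wuekurokbeoteb/ → wuexurokbeoseb.
Rule 2 (pre-rhotic lowering): /u/ is a high vowel immediately before /r/, so it lowers to [o]. /wuexurokbeoseb/ → wuexorokbeoseb.
Rule 3 (stop-cluster i-epenthesis): /k/ and /b/ form a stop–stop cluster, so [i] is inserted between them. /wuexorokbeoseb/ → wuexorokibeoseb.
Rule 4 (final devoicing): /b/ is a voiced stop in word-final position, so it devoices to [p]. /wuexorokibeoseb/ → wuexorokibeosep.

wuexorokibeosep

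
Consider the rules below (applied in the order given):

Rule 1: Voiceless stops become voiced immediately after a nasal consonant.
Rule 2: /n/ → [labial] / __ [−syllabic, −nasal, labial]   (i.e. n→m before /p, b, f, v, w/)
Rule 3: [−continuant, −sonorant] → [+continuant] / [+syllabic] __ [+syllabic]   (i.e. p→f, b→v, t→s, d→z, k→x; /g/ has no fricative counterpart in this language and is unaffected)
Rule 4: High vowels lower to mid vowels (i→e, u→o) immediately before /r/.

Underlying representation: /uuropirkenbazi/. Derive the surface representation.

Rule 1 (post-nasal voicing): no segment meets the environment; /uuropirkenbazi/ is unchanged.
Rule 2 (nasal place assimilation): /n/ precedes the labial consonant /b/, so it assimilates in place to [m]. /uuropirkenbazi/ → uuropirkembazi.
Rule 3 (intervocalic spirantization): /p/ is a stop between vowels /o/ and /i/, so it spirantizes to the fricative [f]. /uuropirkembazi/ → uurofirkembazi.
Rule 4 (pre-rhotic lowering): /u/ is a high vowel immediately before /r/, so it lowers to [o]. /i/ is a high vowel immediately before /r/, so it lowers to [e]. /uurofirkembazi/ → uoroferkembazi.

uoroferkembazi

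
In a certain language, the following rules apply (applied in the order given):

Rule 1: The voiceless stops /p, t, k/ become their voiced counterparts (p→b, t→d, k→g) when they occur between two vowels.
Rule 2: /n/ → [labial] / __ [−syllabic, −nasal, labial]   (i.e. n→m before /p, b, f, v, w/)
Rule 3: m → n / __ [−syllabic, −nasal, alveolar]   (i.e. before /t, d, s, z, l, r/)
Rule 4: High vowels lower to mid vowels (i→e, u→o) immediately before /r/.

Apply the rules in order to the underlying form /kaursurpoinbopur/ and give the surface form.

kaorsorpoimbobor

Rule 1 (intervocalic voicing): /p/ is a voiceless stop between vowels /o/ and /u/, so it voices to [b]. /kaursurpoinbopur/ → kaursurpoinbobur.
Rule 2 (nasal place assimilation): /n/ precedes the labial consonant /b/, so it assimilates in place to [m]. /kaursurpoinbobur/ → kaursurpoimbobur.
Rule 3 (nasal place assimilation): no segment meets the environment; /kaursurpoimbobur/ is unchanged.
Rule 4 (pre-rhotic lowering): /u/ is a high vowel immediately before /r/, so it lowers to [o]. /u/ is a high vowel immediately before /r/, so it lowers to [o]. /u/ is a high vowel immediately before /r/, so it lowers to [o]. /kaursurpoimbobur/ → kaorsorpoimbobor.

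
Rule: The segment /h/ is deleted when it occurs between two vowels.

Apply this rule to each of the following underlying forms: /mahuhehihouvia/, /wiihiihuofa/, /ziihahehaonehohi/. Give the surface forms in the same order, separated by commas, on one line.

maueiouvia, wiiiiuofa, ziiaeaoneoi

/mahuhehihouvia/: /h/ occurs between vowels /a/ and /u/, so it deletes. /h/ occurs between vowels /u/ and /e/, so it deletes. /h/ occurs between vowels /e/ and /i/, so it deletes. /h/ occurs between vowels /i/ and /o/, so it deletes. → [maueiouvia].
/wiihiihuofa/: /h/ occurs between vowels /i/ and /i/, so it deletes. /h/ occurs between vowels /i/ and /u/, so it deletes. → [wiiiiuofa].
/ziihahehaonehohi/: /h/ occurs between vowels /i/ and /a/, so it deletes. /h/ occurs between vowels /a/ and /e/, so it deletes. /h/ occurs between vowels /e/ and /a/, so it deletes. /h/ occurs between vowels /e/ and /o/, so it deletes. /h/ occurs between vowels /o/ and /i/, so it deletes. → [ziiaeaoneoi].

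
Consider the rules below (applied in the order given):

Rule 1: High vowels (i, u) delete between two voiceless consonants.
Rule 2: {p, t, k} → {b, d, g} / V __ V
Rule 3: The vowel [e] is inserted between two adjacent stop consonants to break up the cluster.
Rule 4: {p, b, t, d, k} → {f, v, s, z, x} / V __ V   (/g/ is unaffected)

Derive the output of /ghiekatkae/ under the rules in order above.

Rule 1 (high vowel syncope): no segment meets the environment; /ghiekatkae/ is unchanged.
Rule 2 (intervocalic voicing): /k/ is a voiceless stop between vowels /e/ and /a/, so it voices to [g]. /ghiekatkae/ → ghiegatkae.
Rule 3 (stop-cluster e-epenthesis): /t/ and /k/ form a stop–stop cluster, so [e] is inserted between them. /ghiegatkae/ → ghiegatekae.
Rule 4 (intervocalic spirantization): /t/ is a stop between vowels /a/ and /e/, so it spirantizes to the fricative [s]. /k/ is a stop between vowels /e/ and /a/, so it spirantizes to the fricative [x]. /ghiegatekae/ → ghiegasexae.

ghiegasexae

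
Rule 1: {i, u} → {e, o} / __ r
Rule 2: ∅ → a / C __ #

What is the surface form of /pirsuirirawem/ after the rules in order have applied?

Rule 1 (pre-rhotic lowering): /i/ is a high vowel immediately before /r/, so it lowers to [e]. /i/ is a high vowel immediately before /r/, so it lowers to [e]. /i/ is a high vowel immediately before /r/, so it lowers to [e]. /pirsuirirawem/ → persuererawem.
Rule 2 (final a-epenthesis): the form ends in the consonant /m/, so [a] is inserted word-finally. /persuererawem/ → persuererawema.

persuererawema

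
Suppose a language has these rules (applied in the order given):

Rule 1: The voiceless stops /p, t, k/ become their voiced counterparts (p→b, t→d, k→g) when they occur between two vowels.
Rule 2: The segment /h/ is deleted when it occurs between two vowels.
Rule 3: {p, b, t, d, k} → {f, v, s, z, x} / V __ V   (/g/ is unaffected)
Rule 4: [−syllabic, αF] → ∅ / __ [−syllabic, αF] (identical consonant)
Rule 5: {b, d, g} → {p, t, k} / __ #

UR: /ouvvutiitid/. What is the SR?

ouvuziizit

Rule 1 (intervocalic voicing): /t/ is a voiceless stop between vowels /u/ and /i/, so it voices to [d]. /t/ is a voiceless stop between vowels /i/ and /i/, so it voices to [d]. /ouvvutiitid/ → ouvvudiidid.
Rule 2 (intervocalic h-deletion): no segment meets the environment; /ouvvudiidid/ is unchanged.
Rule 3 (intervocalic spirantization): /d/ is a stop between vowels /u/ and /i/, so it spirantizes to the fricative [z]. /d/ is a stop between vowels /i/ and /i/, so it spirantizes to the fricative [z]. /ouvvudiidid/ → ouvvuziizid.
Rule 4 (degemination): /vv/ is a geminate; the first /v/ deletes. /ouvvuziizid/ → ouvuziizid.
Rule 5 (final devoicing): /d/ is a voiced stop in word-final position, so it devoices to [t]. /ouvuziizid/ → ouvuziizit.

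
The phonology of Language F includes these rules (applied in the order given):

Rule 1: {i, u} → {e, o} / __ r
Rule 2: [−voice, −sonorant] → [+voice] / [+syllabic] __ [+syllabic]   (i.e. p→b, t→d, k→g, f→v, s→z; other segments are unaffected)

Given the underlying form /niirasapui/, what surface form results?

Rule 1 (pre-rhotic lowering): /i/ is a high vowel immediately before /r/, so it lowers to [e]. /niirasapui/ → nierasapui.
Rule 2 (intervocalic voicing): /s/ is a voiceless obstruent between vowels /a/ and /a/, so it voices to [z]. /p/ is a voiceless obstruent between vowels /a/ and /u/, so it voices to [b]. /nierasapui/ → nierazabui.

nierazabui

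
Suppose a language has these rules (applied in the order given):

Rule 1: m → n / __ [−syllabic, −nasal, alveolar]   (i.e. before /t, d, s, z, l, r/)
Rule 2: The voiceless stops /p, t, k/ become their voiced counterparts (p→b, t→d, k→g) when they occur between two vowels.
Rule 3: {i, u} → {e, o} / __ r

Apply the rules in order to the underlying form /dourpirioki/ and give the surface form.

Rule 1 (nasal place assimilation): no segment meets the environment; /dourpirioki/ is unchanged.
Rule 2 (intervocalic voicing): /k/ is a voiceless stop between vowels /o/ and /i/, so it voices to [g]. /dourpirioki/ → dourpiriogi.
Rule 3 (pre-rhotic lowering): /u/ is a high vowel immediately before /r/, so it lowers to [o]. /i/ is a high vowel immediately before /r/, so it lowers to [e]. /dourpiriogi/ → doorperiogi.

doorperiogi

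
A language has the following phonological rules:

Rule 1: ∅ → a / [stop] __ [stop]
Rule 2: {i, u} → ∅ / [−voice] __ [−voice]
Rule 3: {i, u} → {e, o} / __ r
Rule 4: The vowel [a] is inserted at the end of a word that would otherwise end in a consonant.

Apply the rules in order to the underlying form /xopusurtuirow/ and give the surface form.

xopsortuerowa

Rule 1 (stop-cluster a-epenthesis): no segment meets the environment; /xopusurtuirow/ is unchanged.
Rule 2 (high vowel syncope): /u/ is a high vowel flanked by voiceless consonants /p/ and /s/, so it deletes. /xopusurtuirow/ → xopsurtuirow.
Rule 3 (pre-rhotic lowering): /u/ is a high vowel immediately before /r/, so it lowers to [o]. /i/ is a high vowel immediately before /r/, so it lowers to [e]. /xopsurtuirow/ → xopsortuerow.
Rule 4 (final a-epenthesis): the form ends in the consonant /w/, so [a] is inserted word-finally. /xopsortuerow/ → xopsortuerowa.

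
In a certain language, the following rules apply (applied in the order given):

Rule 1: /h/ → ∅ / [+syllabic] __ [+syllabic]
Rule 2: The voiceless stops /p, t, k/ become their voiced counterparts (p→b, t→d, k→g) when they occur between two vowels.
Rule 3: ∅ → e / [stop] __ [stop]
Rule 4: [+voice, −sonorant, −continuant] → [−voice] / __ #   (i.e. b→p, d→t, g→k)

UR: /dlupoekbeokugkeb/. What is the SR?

Rule 1 (intervocalic h-deletion): no segment meets the environment; /dlupoekbeokugkeb/ is unchanged.
Rule 2 (intervocalic voicing): /p/ is a voiceless stop between vowels /u/ and /o/, so it voices to [b]. /k/ is a voiceless stop between vowels /o/ and /u/, so it voices to [g]. /dlupoekbeokugkeb/ → dluboekbeogugkeb.
Rule 3 (stop-cluster e-epenthesis): /k/ and /b/ form a stop–stop cluster, so [e] is inserted between them. /g/ and /k/ form a stop–stop cluster, so [e] is inserted between them. /dluboekbeogugkeb/ → dluboekebeogugekeb.
Rule 4 (final devoicing): /b/ is a voiced stop in word-final position, so it devoices to [p]. /dluboekebeogugekeb/ → dluboekebeogugekep.

dluboekebeogugekep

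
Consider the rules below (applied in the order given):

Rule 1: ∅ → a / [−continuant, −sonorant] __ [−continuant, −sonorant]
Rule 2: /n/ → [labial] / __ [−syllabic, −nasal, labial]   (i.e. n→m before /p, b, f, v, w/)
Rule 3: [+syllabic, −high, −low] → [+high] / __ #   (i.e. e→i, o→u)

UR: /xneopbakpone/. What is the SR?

xneopabakaponi

Rule 1 (stop-cluster a-epenthesis): /p/ and /b/ form a stop–stop cluster, so [a] is inserted between them. /k/ and /p/ form a stop–stop cluster, so [a] is inserted between them. /xneopbakpone/ → xneopabakapone.
Rule 2 (nasal place assimilation): no segment meets the environment; /xneopabakapone/ is unchanged.
Rule 3 (final vowel raising): /e/ is a mid vowel in word-final position, so it raises to [i]. /xneopabakapone/ → xneopabakaponi.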